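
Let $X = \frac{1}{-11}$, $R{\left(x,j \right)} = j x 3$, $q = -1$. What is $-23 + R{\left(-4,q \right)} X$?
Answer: $- \frac{265}{11} \approx -24.091$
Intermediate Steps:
$R{\left(x,j \right)} = 3 j x$
$X = - \frac{1}{11} \approx -0.090909$
$-23 + R{\left(-4,q \right)} X = -23 + 3 \left(-1\right) \left(-4\right) \left(- \frac{1}{11}\right) = -23 + 12 \left(- \frac{1}{11}\right) = -23 - \frac{12}{11} = - \frac{265}{11}$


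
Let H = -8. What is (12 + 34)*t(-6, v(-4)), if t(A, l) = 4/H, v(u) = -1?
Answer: -23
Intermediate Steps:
t(A, l) = -½ (t(A, l) = 4/(-8) = 4*(-⅛) = -½)
(12 + 34)*t(-6, v(-4)) = (12 + 34)*(-½) = 46*(-½) = -23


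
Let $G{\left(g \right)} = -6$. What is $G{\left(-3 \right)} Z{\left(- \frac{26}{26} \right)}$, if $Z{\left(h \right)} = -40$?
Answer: $240$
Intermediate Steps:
$G{\left(-3 \right)} Z{\left(- \frac{26}{26} \right)} = \left(-6\right) \left(-40\right) = 240$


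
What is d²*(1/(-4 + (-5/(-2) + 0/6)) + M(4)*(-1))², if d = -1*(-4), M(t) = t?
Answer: 3136/9 ≈ 348.44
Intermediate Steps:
d = 4
d²*(1/(-4 + (-5/(-2) + 0/6)) + M(4)*(-1))² = 4²*(1/(-4 + (-5/(-2) + 0/6)) + 4*(-1))² = 16*(1/(-4 + (-5*(-½) + 0*(⅙))) - 4)² = 16*(1/(-4 + (5/2 + 0)) - 4)² = 16*(1/(-4 + 5/2) - 4)² = 16*(1/(-3/2) - 4)² = 16*(-⅔ - 4)² = 16*(-14/3)² = 16*(196/9) = 3136/9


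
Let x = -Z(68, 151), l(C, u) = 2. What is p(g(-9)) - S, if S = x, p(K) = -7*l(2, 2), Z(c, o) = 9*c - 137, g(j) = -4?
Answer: 461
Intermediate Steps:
Z(c, o) = -137 + 9*c
p(K) = -14 (p(K) = -7*2 = -14)
x = -475 (x = -(-137 + 9*68) = -(-137 + 612) = -1*475 = -475)
S = -475
p(g(-9)) - S = -14 - 1*(-475) = -14 + 475 = 461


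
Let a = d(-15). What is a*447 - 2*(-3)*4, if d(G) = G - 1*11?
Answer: -11598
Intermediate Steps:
d(G) = -11 + G (d(G) = G - 11 = -11 + G)
a = -26 (a = -11 - 15 = -26)
a*447 - 2*(-3)*4 = -26*447 - 2*(-3)*4 = -11622 + 6*4 = -11622 + 24 = -11598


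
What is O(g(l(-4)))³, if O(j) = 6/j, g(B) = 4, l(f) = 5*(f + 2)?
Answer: 27/8 ≈ 3.3750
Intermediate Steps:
l(f) = 10 + 5*f (l(f) = 5*(2 + f) = 10 + 5*f)
O(g(l(-4)))³ = (6/4)³ = (6*(¼))³ = (3/2)³ = 27/8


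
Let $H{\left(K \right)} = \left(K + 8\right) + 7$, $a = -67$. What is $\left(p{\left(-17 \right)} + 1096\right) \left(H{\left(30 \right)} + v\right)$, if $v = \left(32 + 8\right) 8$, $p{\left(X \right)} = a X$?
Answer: $815775$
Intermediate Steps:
$H{\left(K \right)} = 15 + K$ ($H{\left(K \right)} = \left(8 + K\right) + 7 = 15 + K$)
$p{\left(X \right)} = - 67 X$
$v = 320$ ($v = 40 \cdot 8 = 320$)
$\left(p{\left(-17 \right)} + 1096\right) \left(H{\left(30 \right)} + v\right) = \left(\left(-67\right) \left(-17\right) + 1096\right) \left(\left(15 + 30\right) + 320\right) = \left(1139 + 1096\right) \left(45 + 320\right) = 2235 \cdot 365 = 815775$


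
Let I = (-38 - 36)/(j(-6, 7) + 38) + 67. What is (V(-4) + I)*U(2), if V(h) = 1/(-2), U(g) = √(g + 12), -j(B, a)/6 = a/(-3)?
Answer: 846*√14/13 ≈ 243.50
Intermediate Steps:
j(B, a) = 2*a (j(B, a) = -6*a/(-3) = -6*a*(-1)/3 = -(-2)*a = 2*a)
U(g) = √(12 + g)
I = 1705/26 (I = (-38 - 36)/(2*7 + 38) + 67 = -74/(14 + 38) + 67 = -74/52 + 67 = -74*1/52 + 67 = -37/26 + 67 = 1705/26 ≈ 65.577)
V(h) = -½
(V(-4) + I)*U(2) = (-½ + 1705/26)*√(12 + 2) = 846*√14/13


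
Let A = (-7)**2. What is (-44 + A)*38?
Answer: 190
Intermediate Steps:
A = 49
(-44 + A)*38 = (-44 + 49)*38 = 5*38 = 190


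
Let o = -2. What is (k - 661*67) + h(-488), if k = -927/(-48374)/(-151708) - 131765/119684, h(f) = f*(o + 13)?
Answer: -10903582215694004697/219581924659432 ≈ -49656.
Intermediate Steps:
h(f) = 11*f (h(f) = f*(-2 + 13) = f*11 = 11*f)
k = -241746729908737/219581924659432 (k = -927*(-1/48374)*(-1/151708) - 131765*1/119684 = (927/48374)*(-1/151708) - 131765/119684 = -927/7338722792 - 131765/119684 = -241746729908737/219581924659432 ≈ -1.1009)
(k - 661*67) + h(-488) = (-241746729908737/219581924659432 - 661*67) + 11*(-488) = (-241746729908737/219581924659432 - 44287) - 5368 = -9724866444122173721/219581924659432 - 5368 = -10903582215694004697/219581924659432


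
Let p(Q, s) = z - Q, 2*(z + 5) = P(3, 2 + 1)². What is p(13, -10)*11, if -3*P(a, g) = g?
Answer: -385/2 ≈ -192.50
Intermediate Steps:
P(a, g) = -g/3
z = -9/2 (z = -5 + (-(2 + 1)/3)²/2 = -5 + (-⅓*3)²/2 = -5 + (½)*(-1)² = -5 + (½)*1 = -5 + ½ = -9/2 ≈ -4.5000)
p(Q, s) = -9/2 - Q
p(13, -10)*11 = (-9/2 - 1*13)*11 = (-9/2 - 13)*11 = -35/2*11 = -385/2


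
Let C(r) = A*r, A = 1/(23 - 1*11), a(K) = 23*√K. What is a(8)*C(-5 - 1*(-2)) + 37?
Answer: 37 - 23*√2/2 ≈ 20.737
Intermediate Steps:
A = 1/12 (A = 1/(23 - 11) = 1/12 ≈ 0.083333)
C(r) = r/12
a(8)*C(-5 - 1*(-2)) + 37 = (23*√8)*((-5 - 1*(-2))/12) + 37 = (23*(2*√2))*((-5 + 2)/12) + 37 = (46*√2)*((1/12)*(-3)) + 37 = (46*√2)*(-¼) + 37 = -23*√2/2 + 37 = 37 - 23*√2/2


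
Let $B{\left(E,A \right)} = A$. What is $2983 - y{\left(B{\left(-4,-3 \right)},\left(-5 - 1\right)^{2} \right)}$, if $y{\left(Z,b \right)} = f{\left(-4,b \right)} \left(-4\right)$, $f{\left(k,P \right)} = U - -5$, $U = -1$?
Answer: $2999$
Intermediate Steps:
$f{\left(k,P \right)} = 4$ ($f{\left(k,P \right)} = -1 - -5 = -1 + 5 = 4$)
$y{\left(Z,b \right)} = -16$ ($y{\left(Z,b \right)} = 4 \left(-4\right) = -16$)
$2983 - y{\left(B{\left(-4,-3 \right)},\left(-5 - 1\right)^{2} \right)} = 2983 - -16 = 2983 + 16 = 2999$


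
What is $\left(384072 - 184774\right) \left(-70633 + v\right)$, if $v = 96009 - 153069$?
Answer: $-25448959514$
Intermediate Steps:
$v = -57060$
$\left(384072 - 184774\right) \left(-70633 + v\right) = \left(384072 - 184774\right) \left(-70633 - 57060\right) = 199298 \left(-127693\right) = -25448959514$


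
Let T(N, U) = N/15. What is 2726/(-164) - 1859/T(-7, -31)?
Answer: 2277029/574 ≈ 3966.9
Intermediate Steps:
T(N, U) = N/15 (T(N, U) = N*(1/15) = N/15)
2726/(-164) - 1859/T(-7, -31) = 2726/(-164) - 1859/((1/15)*(-7)) = 2726*(-1/164) - 1859/(-7/15) = -1363/82 - 1859*(-15/7) = -1363/82 + 27885/7 = 2277029/574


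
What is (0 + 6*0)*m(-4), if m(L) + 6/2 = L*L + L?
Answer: 0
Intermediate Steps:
m(L) = -3 + L + L² (m(L) = -3 + (L*L + L) = -3 + (L² + L) = -3 + (L + L²) = -3 + L + L²)
(0 + 6*0)*m(-4) = (0 + 6*0)*(-3 - 4 + (-4)²) = (0 + 0)*(-3 - 4 + 16) = 0*9 = 0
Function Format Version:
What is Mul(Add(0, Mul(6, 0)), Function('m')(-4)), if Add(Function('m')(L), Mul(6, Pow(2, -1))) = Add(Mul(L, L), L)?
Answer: 0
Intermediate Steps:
Function('m')(L) = Add(-3, L, Pow(L, 2)) (Function('m')(L) = Add(-3, Add(Mul(L, L), L)) = Add(-3, Add(Pow(L, 2), L)) = Add(-3, Add(L, Pow(L, 2))) = Add(-3, L, Pow(L, 2)))
Mul(Add(0, Mul(6, 0)), Function('m')(-4)) = Mul(Add(0, Mul(6, 0)), Add(-3, -4, Pow(-4, 2))) = Mul(Add(0, 0), Add(-3, -4, 16)) = Mul(0, 9) = 0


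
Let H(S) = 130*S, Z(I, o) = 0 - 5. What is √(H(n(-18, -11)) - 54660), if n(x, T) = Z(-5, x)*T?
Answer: I*√47510 ≈ 217.97*I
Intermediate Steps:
Z(I, o) = -5
n(x, T) = -5*T
√(H(n(-18, -11)) - 54660) = √(130*(-5*(-11)) - 54660) = √(130*55 - 54660) = √(7150 - 54660) = √(-47510) = I*√47510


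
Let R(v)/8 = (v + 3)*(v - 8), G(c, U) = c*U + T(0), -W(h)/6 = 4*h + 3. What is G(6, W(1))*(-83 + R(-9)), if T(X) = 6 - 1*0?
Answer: -180318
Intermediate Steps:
T(X) = 6 (T(X) = 6 + 0 = 6)
W(h) = -18 - 24*h (W(h) = -6*(4*h + 3) = -6*(3 + 4*h) = -18 - 24*h)
G(c, U) = 6 + U*c (G(c, U) = c*U + 6 = U*c + 6 = 6 + U*c)
R(v) = 8*(-8 + v)*(3 + v) (R(v) = 8*((v + 3)*(v - 8)) = 8*((3 + v)*(-8 + v)) = 8*((-8 + v)*(3 + v)) = 8*(-8 + v)*(3 + v))
G(6, W(1))*(-83 + R(-9)) = (6 + (-18 - 24*1)*6)*(-83 + (-192 - 40*(-9) + 8*(-9)²)) = (6 + (-18 - 24)*6)*(-83 + (-192 + 360 + 8*81)) = (6 - 42*6)*(-83 + (-192 + 360 + 648)) = (6 - 252)*(-83 + 816) = -246*733 = -180318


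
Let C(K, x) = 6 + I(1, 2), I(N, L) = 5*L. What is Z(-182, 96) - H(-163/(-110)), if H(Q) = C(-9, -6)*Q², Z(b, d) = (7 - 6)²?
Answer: -103251/3025 ≈ -34.133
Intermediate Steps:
C(K, x) = 16 (C(K, x) = 6 + 5*2 = 6 + 10 = 16)
Z(b, d) = 1 (Z(b, d) = 1² = 1)
H(Q) = 16*Q²
Z(-182, 96) - H(-163/(-110)) = 1 - 16*(-163/(-110))² = 1 - 16*(-163*(-1/110))² = 1 - 16*(163/110)² = 1 - 16*26569/12100 = 1 - 1*106276/3025 = 1 - 106276/3025 = -103251/3025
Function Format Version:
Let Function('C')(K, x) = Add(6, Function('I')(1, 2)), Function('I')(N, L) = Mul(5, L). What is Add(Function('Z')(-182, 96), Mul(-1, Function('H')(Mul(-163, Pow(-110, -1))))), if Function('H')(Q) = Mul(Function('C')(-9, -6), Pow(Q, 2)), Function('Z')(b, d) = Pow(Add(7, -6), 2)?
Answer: Rational(-103251, 3025) ≈ -34.133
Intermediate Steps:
Function('C')(K, x) = 16 (Function('C')(K, x) = Add(6, Mul(5, 2)) = Add(6, 10) = 16)
Function('Z')(b, d) = 1 (Function('Z')(b, d) = Pow(1, 2) = 1)
Function('H')(Q) = Mul(16, Pow(Q, 2))
Add(Function('Z')(-182, 96), Mul(-1, Function('H')(Mul(-163, Pow(-110, -1))))) = Add(1, Mul(-1, Mul(16, Pow(Mul(-163, Pow(-110, -1)), 2)))) = Add(1, Mul(-1, Mul(16, Pow(Mul(-163, Rational(-1, 110)), 2)))) = Add(1, Mul(-1, Mul(16, Pow(Rational(163, 110), 2)))) = Add(1, Mul(-1, Mul(16, Rational(26569, 12100)))) = Add(1, Mul(-1, Rational(106276, 3025))) = Add(1, Rational(-106276, 3025)) = Rational(-103251, 3025)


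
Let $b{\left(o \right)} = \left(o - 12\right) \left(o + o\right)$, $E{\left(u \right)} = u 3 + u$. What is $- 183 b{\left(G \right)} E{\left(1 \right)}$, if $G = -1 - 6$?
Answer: $-194712$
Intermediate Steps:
$E{\left(u \right)} = 4 u$ ($E{\left(u \right)} = 3 u + u = 4 u$)
$G = -7$
$b{\left(o \right)} = 2 o \left(-12 + o\right)$ ($b{\left(o \right)} = \left(-12 + o\right) 2 o = 2 o \left(-12 + o\right)$)
$- 183 b{\left(G \right)} E{\left(1 \right)} = - 183 \cdot 2 \left(-7\right) \left(-12 - 7\right) 4 \cdot 1 = - 183 \cdot 2 \left(-7\right) \left(-19\right) 4 = \left(-183\right) 266 \cdot 4 = \left(-48678\right) 4 = -194712$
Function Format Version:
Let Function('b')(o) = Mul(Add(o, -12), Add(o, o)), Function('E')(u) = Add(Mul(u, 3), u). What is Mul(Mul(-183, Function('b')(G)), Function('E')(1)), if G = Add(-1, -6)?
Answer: -194712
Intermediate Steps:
Function('E')(u) = Mul(4, u) (Function('E')(u) = Add(Mul(3, u), u) = Mul(4, u))
G = -7
Function('b')(o) = Mul(2, o, Add(-12, o)) (Function('b')(o) = Mul(Add(-12, o), Mul(2, o)) = Mul(2, o, Add(-12, o)))
Mul(Mul(-183, Function('b')(G)), Function('E')(1)) = Mul(Mul(-183, Mul(2, -7, Add(-12, -7))), Mul(4, 1)) = Mul(Mul(-183, Mul(2, -7, -19)), 4) = Mul(Mul(-183, 266), 4) = Mul(-48678, 4) = -194712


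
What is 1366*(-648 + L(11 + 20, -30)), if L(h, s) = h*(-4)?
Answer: -1054552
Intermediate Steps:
L(h, s) = -4*h
1366*(-648 + L(11 + 20, -30)) = 1366*(-648 - 4*(11 + 20)) = 1366*(-648 - 4*31) = 1366*(-648 - 124) = 1366*(-772) = -1054552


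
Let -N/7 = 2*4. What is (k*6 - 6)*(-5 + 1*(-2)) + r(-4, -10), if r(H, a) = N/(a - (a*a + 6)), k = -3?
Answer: 4886/29 ≈ 168.48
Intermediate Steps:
N = -56 (N = -14*4 = -7*8 = -56)
r(H, a) = -56/(-6 + a - a**2) (r(H, a) = -56/(a - (a*a + 6)) = -56/(a - (a**2 + 6)) = -56/(a - (6 + a**2)) = -56/(a + (-6 - a**2)) = -56/(-6 + a - a**2))
(k*6 - 6)*(-5 + 1*(-2)) + r(-4, -10) = (-3*6 - 6)*(-5 + 1*(-2)) + 56/(6 + (-10)**2 - 1*(-10)) = (-18 - 6)*(-5 - 2) + 56/(6 + 100 + 10) = -24*(-7) + 56/116 = 168 + 56*(1/116) = 168 + 14/29 = 4886/29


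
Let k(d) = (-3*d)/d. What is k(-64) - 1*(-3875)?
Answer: 3872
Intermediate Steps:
k(d) = -3
k(-64) - 1*(-3875) = -3 - 1*(-3875) = -3 + 3875 = 3872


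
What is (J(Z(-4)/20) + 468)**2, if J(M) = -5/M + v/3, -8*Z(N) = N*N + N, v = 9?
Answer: 2601769/9 ≈ 2.8909e+5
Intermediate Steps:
Z(N) = -N/8 - N**2/8 (Z(N) = -(N*N + N)/8 = -(N**2 + N)/8 = -(N + N**2)/8 = -N/8 - N**2/8)
J(M) = 3 - 5/M (J(M) = -5/M + 9/3 = -5/M + 9*(1/3) = -5/M + 3 = 3 - 5/M)
(J(Z(-4)/20) + 468)**2 = ((3 - 5*40/(1 - 4)) + 468)**2 = ((3 - 5/(-1/8*(-4)*(-3)*(1/20))) + 468)**2 = ((3 - 5/((-3/2*1/20))) + 468)**2 = ((3 - 5/(-3/40)) + 468)**2 = ((3 - 5*(-40/3)) + 468)**2 = ((3 + 200/3) + 468)**2 = (209/3 + 468)**2 = (1613/3)**2 = 2601769/9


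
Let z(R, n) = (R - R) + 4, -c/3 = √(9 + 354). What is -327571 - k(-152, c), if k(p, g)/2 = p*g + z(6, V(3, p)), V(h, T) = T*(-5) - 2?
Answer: -327579 - 10032*√3 ≈ -3.4496e+5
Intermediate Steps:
c = -33*√3 (c = -3*√(9 + 354) = -33*√3 ≈ -57.158)
V(h, T) = -2 - 5*T (V(h, T) = -5*T - 2 = -2 - 5*T)
z(R, n) = 4 (z(R, n) = 0 + 4 = 4)
k(p, g) = 8 + 2*g*p (k(p, g) = 2*(p*g + 4) = 2*(g*p + 4) = 2*(4 + g*p) = 8 + 2*g*p)
-327571 - k(-152, c) = -327571 - (8 + 2*(-33*√3)*(-152)) = -327571 - (8 + 10032*√3) = -327571 + (-8 - 10032*√3) = -327579 - 10032*√3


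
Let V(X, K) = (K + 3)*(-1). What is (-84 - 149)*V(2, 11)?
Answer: 3262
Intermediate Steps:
V(X, K) = -3 - K (V(X, K) = (3 + K)*(-1) = -3 - K)
(-84 - 149)*V(2, 11) = (-84 - 149)*(-3 - 1*11) = -233*(-3 - 11) = -233*(-14) = 3262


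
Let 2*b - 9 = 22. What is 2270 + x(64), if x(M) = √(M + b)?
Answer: 2270 + √318/2 ≈ 2278.9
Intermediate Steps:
b = 31/2 (b = 9/2 + (½)*22 = 9/2 + 11 = 31/2 ≈ 15.500)
x(M) = √(31/2 + M) (x(M) = √(M + 31/2) = √(31/2 + M))
2270 + x(64) = 2270 + √(62 + 4*64)/2 = 2270 + √(62 + 256)/2 = 2270 + √318/2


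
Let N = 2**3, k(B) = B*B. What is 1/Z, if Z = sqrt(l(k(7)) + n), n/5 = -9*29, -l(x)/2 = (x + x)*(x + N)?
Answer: -I*sqrt(12477)/12477 ≈ -0.0089525*I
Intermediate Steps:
k(B) = B**2
N = 8
l(x) = -4*x*(8 + x) (l(x) = -2*(x + x)*(x + 8) = -2*2*x*(8 + x) = -4*x*(8 + x))
n = -1305 (n = 5*(-9*29) = 5*(-261) = -1305)
Z = I*sqrt(12477) (Z = sqrt(-4*7**2*(8 + 7**2) - 1305) = sqrt(-4*49*(8 + 49) - 1305) = sqrt(-4*49*57 - 1305) = sqrt(-11172 - 1305) = sqrt(-12477) = I*sqrt(12477) ≈ 111.7*I)
1/Z = 1/(I*sqrt(12477)) = -I*sqrt(12477)/12477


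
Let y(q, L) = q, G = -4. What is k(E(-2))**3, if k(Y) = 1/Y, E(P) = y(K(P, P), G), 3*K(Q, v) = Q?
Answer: -27/8 ≈ -3.3750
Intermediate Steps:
K(Q, v) = Q/3
E(P) = P/3
k(E(-2))**3 = (1/((1/3)*(-2)))**3 = (1/(-2/3))**3 = (-3/2)**3 = -27/8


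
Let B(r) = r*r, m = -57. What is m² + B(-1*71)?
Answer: 8290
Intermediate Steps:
B(r) = r²
m² + B(-1*71) = (-57)² + (-1*71)² = 3249 + (-71)² = 3249 + 5041 = 8290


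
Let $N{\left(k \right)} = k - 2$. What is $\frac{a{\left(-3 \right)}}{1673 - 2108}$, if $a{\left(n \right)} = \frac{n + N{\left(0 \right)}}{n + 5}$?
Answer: $\frac{1}{174} \approx 0.0057471$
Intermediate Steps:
$N{\left(k \right)} = -2 + k$
$a{\left(n \right)} = \frac{-2 + n}{5 + n}$ ($a{\left(n \right)} = \frac{n + \left(-2 + 0\right)}{n + 5} = \frac{n - 2}{5 + n} = \frac{-2 + n}{5 + n}$)
$\frac{a{\left(-3 \right)}}{1673 - 2108} = \frac{\frac{1}{5 - 3} \left(-2 - 3\right)}{1673 - 2108} = \frac{\frac{1}{2} \left(-5\right)}{-435} = - \frac{\frac{1}{2} \left(-5\right)}{435} = \left(- \frac{1}{435}\right) \left(- \frac{5}{2}\right) = \frac{1}{174}$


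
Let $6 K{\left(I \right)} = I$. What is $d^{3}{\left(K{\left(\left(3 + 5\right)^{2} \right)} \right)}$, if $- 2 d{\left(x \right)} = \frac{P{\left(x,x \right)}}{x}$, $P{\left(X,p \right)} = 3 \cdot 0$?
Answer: $0$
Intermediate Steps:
$P{\left(X,p \right)} = 0$
$K{\left(I \right)} = \frac{I}{6}$
$d{\left(x \right)} = 0$ ($d{\left(x \right)} = - \frac{0 \frac{1}{x}}{2} = \left(- \frac{1}{2}\right) 0 = 0$)
$d^{3}{\left(K{\left(\left(3 + 5\right)^{2} \right)} \right)} = 0^{3} = 0$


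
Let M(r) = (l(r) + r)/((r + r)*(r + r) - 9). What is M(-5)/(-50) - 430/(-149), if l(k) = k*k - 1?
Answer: 1953669/677950 ≈ 2.8817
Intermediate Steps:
l(k) = -1 + k² (l(k) = k² - 1 = -1 + k²)
M(r) = (-1 + r + r²)/(-9 + 4*r²) (M(r) = ((-1 + r²) + r)/((r + r)*(r + r) - 9) = (-1 + r + r²)/((2*r)*(2*r) - 9) = (-1 + r + r²)/(4*r² - 9) = (-1 + r + r²)/(-9 + 4*r²))
M(-5)/(-50) - 430/(-149) = ((-1 - 5 + (-5)²)/(-9 + 4*(-5)²))/(-50) - 430/(-149) = ((-1 - 5 + 25)/(-9 + 4*25))*(-1/50) - 430*(-1/149) = (19/(-9 + 100))*(-1/50) + 430/149 = (19/91)*(-1/50) + 430/149 = -19/4550 + 430/149 = 1953669/677950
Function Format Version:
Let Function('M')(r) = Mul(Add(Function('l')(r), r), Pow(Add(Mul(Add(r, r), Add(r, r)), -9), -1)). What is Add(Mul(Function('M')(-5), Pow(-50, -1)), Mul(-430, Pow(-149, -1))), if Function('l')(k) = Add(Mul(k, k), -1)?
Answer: Rational(1953669, 677950) ≈ 2.8817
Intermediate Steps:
Function('l')(k) = Add(-1, Pow(k, 2)) (Function('l')(k) = Add(Pow(k, 2), -1) = Add(-1, Pow(k, 2)))
Function('M')(r) = Mul(Pow(Add(-9, Mul(4, Pow(r, 2))), -1), Add(-1, r, Pow(r, 2))) (Function('M')(r) = Mul(Add(Add(-1, Pow(r, 2)), r), Pow(Add(Mul(Add(r, r), Add(r, r)), -9), -1)) = Mul(Add(-1, r, Pow(r, 2)), Pow(Add(Mul(Mul(2, r), Mul(2, r)), -9), -1)) = Mul(Add(-1, r, Pow(r, 2)), Pow(Add(Mul(4, Pow(r, 2)), -9), -1)) = Mul(Add(-1, r, Pow(r, 2)), Pow(Add(-9, Mul(4, Pow(r, 2))), -1)) = Mul(Pow(Add(-9, Mul(4, Pow(r, 2))), -1), Add(-1, r, Pow(r, 2))))
Add(Mul(Function('M')(-5), Pow(-50, -1)), Mul(-430, Pow(-149, -1))) = Add(Mul(Mul(Pow(Add(-9, Mul(4, Pow(-5, 2))), -1), Add(-1, -5, Pow(-5, 2))), Pow(-50, -1)), Mul(-430, Pow(-149, -1))) = Add(Mul(Mul(Pow(Add(-9, Mul(4, 25)), -1), Add(-1, -5, 25)), Rational(-1, 50)), Mul(-430, Rational(-1, 149))) = Add(Mul(Mul(Pow(Add(-9, 100), -1), 19), Rational(-1, 50)), Rational(430, 149)) = Add(Mul(Mul(Pow(91, -1), 19), Rational(-1, 50)), Rational(430, 149)) = Add(Mul(Mul(Rational(1, 91), 19), Rational(-1, 50)), Rational(430, 149)) = Add(Mul(Rational(19, 91), Rational(-1, 50)), Rational(430, 149)) = Add(Rational(-19, 4550), Rational(430, 149)) = Rational(1953669, 677950)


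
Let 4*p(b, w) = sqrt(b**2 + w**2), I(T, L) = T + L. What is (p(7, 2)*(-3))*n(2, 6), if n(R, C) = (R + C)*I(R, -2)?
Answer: 0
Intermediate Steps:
I(T, L) = L + T
p(b, w) = sqrt(b**2 + w**2)/4
n(R, C) = (-2 + R)*(C + R) (n(R, C) = (R + C)*(-2 + R) = (C + R)*(-2 + R) = (-2 + R)*(C + R))
(p(7, 2)*(-3))*n(2, 6) = ((sqrt(7**2 + 2**2)/4)*(-3))*((-2 + 2)*(6 + 2)) = ((sqrt(49 + 4)/4)*(-3))*(0*8) = ((sqrt(53)/4)*(-3))*0 = -3*sqrt(53)/4*0 = 0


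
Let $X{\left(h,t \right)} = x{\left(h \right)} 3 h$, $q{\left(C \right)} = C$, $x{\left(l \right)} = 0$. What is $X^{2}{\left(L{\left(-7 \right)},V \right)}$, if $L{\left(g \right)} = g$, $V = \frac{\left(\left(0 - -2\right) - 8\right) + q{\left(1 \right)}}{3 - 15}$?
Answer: $0$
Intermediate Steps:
$V = \frac{5}{12}$ ($V = \frac{\left(\left(0 - -2\right) - 8\right) + 1}{3 - 15} = \frac{\left(\left(0 + 2\right) - 8\right) + 1}{-12} = \left(\left(2 - 8\right) + 1\right) \left(- \frac{1}{12}\right) = \left(-6 + 1\right) \left(- \frac{1}{12}\right) = \left(-5\right) \left(- \frac{1}{12}\right) = \frac{5}{12} \approx 0.41667$)
$X{\left(h,t \right)} = 0$ ($X{\left(h,t \right)} = 0 \cdot 3 h = 0 h = 0$)
$X^{2}{\left(L{\left(-7 \right)},V \right)} = 0^{2} = 0$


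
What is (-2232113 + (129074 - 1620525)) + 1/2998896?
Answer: -11166581185343/2998896 ≈ -3.7236e+6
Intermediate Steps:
(-2232113 + (129074 - 1620525)) + 1/2998896 = (-2232113 - 1491451) + 1/2998896 = -3723564 + 1/2998896 = -11166581185343/2998896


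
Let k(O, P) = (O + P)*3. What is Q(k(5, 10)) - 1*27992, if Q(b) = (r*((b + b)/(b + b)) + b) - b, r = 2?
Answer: -27990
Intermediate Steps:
k(O, P) = 3*O + 3*P
Q(b) = 2 (Q(b) = (2*((b + b)/(b + b)) + b) - b = (2*((2*b)/((2*b))) + b) - b = (2*((2*b)*(1/(2*b))) + b) - b = (2*1 + b) - b = (2 + b) - b = 2)
Q(k(5, 10)) - 1*27992 = 2 - 1*27992 = 2 - 27992 = -27990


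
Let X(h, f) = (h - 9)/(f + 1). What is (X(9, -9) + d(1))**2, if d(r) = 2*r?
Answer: 4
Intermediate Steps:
X(h, f) = (-9 + h)/(1 + f)
(X(9, -9) + d(1))**2 = ((-9 + 9)/(1 - 9) + 2*1)**2 = (0/(-8) + 2)**2 = (-1/8*0 + 2)**2 = (0 + 2)**2 = 2**2 = 4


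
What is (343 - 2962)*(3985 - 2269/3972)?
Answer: -13816229823/1324 ≈ -1.0435e+7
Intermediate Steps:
(343 - 2962)*(3985 - 2269/3972) = -2619*(3985 - 2269*1/3972) = -2619*(3985 - 2269/3972) = -2619*15826151/3972 = -13816229823/1324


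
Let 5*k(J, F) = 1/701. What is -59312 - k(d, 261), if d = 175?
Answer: -207888561/3505 ≈ -59312.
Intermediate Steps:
k(J, F) = 1/3505 (k(J, F) = (⅕)/701 = (⅕)*(1/701) = 1/3505)
-59312 - k(d, 261) = -59312 - 1*1/3505 = -59312 - 1/3505 = -207888561/3505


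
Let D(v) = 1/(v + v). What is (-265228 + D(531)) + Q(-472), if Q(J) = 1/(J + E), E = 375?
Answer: -27322198157/103014 ≈ -2.6523e+5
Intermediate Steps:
Q(J) = 1/(375 + J) (Q(J) = 1/(J + 375) = 1/(375 + J))
D(v) = 1/(2*v)
(-265228 + D(531)) + Q(-472) = (-265228 + (½)/531) + 1/(375 - 472) = (-265228 + (½)*(1/531)) + 1/(-97) = (-265228 + 1/1062) - 1/97 = -281672135/1062 - 1/97 = -27322198157/103014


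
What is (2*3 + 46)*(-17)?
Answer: -884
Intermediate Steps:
(2*3 + 46)*(-17) = (6 + 46)*(-17) = 52*(-17) = -884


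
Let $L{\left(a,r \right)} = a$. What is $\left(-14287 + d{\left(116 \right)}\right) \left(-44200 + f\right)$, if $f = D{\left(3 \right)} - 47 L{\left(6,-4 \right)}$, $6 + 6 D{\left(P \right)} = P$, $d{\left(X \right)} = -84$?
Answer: $\frac{1278516015}{2} \approx 6.3926 \cdot 10^{8}$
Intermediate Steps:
$D{\left(P \right)} = -1 + \frac{P}{6}$
$f = - \frac{565}{2}$ ($f = \left(-1 + \frac{1}{6} \cdot 3\right) - 282 = \left(-1 + \frac{1}{2}\right) - 282 = - \frac{1}{2} - 282 = - \frac{565}{2} \approx -282.5$)
$\left(-14287 + d{\left(116 \right)}\right) \left(-44200 + f\right) = \left(-14287 - 84\right) \left(-44200 - \frac{565}{2}\right) = \left(-14371\right) \left(- \frac{88965}{2}\right) = \frac{1278516015}{2}$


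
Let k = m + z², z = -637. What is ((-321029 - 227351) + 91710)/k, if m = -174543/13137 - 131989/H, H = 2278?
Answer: -4555448564540/4046982147229 ≈ -1.1256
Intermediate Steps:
m = -710516149/9975362 (m = -174543/13137 - 131989/2278 = -174543*1/13137 - 131989*1/2278 = -58181/4379 - 131989/2278 = -710516149/9975362 ≈ -71.227)
k = 4046982147229/9975362 (k = -710516149/9975362 + (-637)² = -710516149/9975362 + 405769 = 4046982147229/9975362 ≈ 4.0570e+5)
((-321029 - 227351) + 91710)/k = ((-321029 - 227351) + 91710)/(4046982147229/9975362) = (-548380 + 91710)*(9975362/4046982147229) = -456670*9975362/4046982147229 = -4555448564540/4046982147229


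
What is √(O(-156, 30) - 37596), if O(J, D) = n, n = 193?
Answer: I*√37403 ≈ 193.4*I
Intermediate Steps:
O(J, D) = 193
√(O(-156, 30) - 37596) = √(193 - 37596) = √(-37403) = I*√37403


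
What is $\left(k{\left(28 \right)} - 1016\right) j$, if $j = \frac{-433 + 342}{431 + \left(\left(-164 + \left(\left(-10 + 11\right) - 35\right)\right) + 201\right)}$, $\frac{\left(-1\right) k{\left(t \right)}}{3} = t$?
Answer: $\frac{7150}{31} \approx 230.65$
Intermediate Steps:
$k{\left(t \right)} = - 3 t$
$j = - \frac{13}{62}$ ($j = - \frac{91}{431 + \left(\left(-164 + \left(1 - 35\right)\right) + 201\right)} = - \frac{91}{431 + \left(\left(-164 - 34\right) + 201\right)} = - \frac{91}{431 + \left(-198 + 201\right)} = - \frac{91}{431 + 3} = - \frac{91}{434} = \left(-91\right) \frac{1}{434} = - \frac{13}{62} \approx -0.20968$)
$\left(k{\left(28 \right)} - 1016\right) j = \left(\left(-3\right) 28 - 1016\right) \left(- \frac{13}{62}\right) = \left(-84 - 1016\right) \left(- \frac{13}{62}\right) = \left(-1100\right) \left(- \frac{13}{62}\right) = \frac{7150}{31}$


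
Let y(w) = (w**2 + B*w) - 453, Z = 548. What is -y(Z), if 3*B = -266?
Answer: -753785/3 ≈ -2.5126e+5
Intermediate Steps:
B = -266/3 (B = (1/3)*(-266) = -266/3 ≈ -88.667)
y(w) = -453 + w**2 - 266*w/3 (y(w) = (w**2 - 266*w/3) - 453 = -453 + w**2 - 266*w/3)
-y(Z) = -(-453 + 548**2 - 266/3*548) = -(-453 + 300304 - 145768/3) = -1*753785/3 = -753785/3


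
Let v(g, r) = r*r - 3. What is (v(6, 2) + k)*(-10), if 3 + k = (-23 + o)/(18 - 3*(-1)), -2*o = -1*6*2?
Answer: 590/21 ≈ 28.095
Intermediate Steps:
o = 6 (o = -(-1*6)*2/2 = -(-3)*2 = -½*(-12) = 6)
v(g, r) = -3 + r² (v(g, r) = r² - 3 = -3 + r²)
k = -80/21 (k = -3 + (-23 + 6)/(18 - 3*(-1)) = -3 - 17/(18 + 3) = -3 - 17/21 = -80/21 ≈ -3.8095)
(v(6, 2) + k)*(-10) = ((-3 + 2²) - 80/21)*(-10) = ((-3 + 4) - 80/21)*(-10) = (1 - 80/21)*(-10) = -59/21*(-10) = 590/21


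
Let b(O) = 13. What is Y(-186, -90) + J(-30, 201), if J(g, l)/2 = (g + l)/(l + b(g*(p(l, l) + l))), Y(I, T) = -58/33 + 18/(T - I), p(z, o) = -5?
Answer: 1585/56496 ≈ 0.028055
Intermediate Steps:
Y(I, T) = -58/33 + 18/(T - I) (Y(I, T) = -58*1/33 + 18/(T - I) = -58/33 + 18/(T - I))
J(g, l) = 2*(g + l)/(13 + l) (J(g, l) = 2*((g + l)/(l + 13)) = 2*((g + l)/(13 + l)) = 2*(g + l)/(13 + l))
Y(-186, -90) + J(-30, 201) = 2*(-297 - 29*(-186) + 29*(-90))/(33*(-186 - 1*(-90))) + 2*(-30 + 201)/(13 + 201) = 2*(-297 + 5394 - 2610)/(33*(-186 + 90)) + 2*171/214 = (2/33)*2487/(-96) + 2*(1/214)*171 = (2/33)*(-1/96)*2487 + 171/107 = -829/528 + 171/107 = 1585/56496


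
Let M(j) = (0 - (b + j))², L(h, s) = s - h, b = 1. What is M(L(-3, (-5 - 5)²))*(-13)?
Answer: -140608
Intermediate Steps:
M(j) = (-1 - j)² (M(j) = (0 - (1 + j))² = (0 + (-1 - j))² = (-1 - j)²)
M(L(-3, (-5 - 5)²))*(-13) = (1 + ((-5 - 5)² - 1*(-3)))²*(-13) = (1 + ((-10)² + 3))²*(-13) = (1 + (100 + 3))²*(-13) = (1 + 103)²*(-13) = 104²*(-13) = 10816*(-13) = -140608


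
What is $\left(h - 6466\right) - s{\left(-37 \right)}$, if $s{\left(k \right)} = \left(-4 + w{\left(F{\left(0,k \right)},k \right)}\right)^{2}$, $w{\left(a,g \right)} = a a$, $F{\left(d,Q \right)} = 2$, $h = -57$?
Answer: $-6523$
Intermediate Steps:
$w{\left(a,g \right)} = a^{2}$
$s{\left(k \right)} = 0$ ($s{\left(k \right)} = \left(-4 + 2^{2}\right)^{2} = \left(-4 + 4\right)^{2} = 0^{2} = 0$)
$\left(h - 6466\right) - s{\left(-37 \right)} = \left(-57 - 6466\right) - 0 = \left(-57 - 6466\right) + 0 = -6523 + 0 = -6523$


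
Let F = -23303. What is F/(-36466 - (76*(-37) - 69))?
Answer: 23303/33585 ≈ 0.69385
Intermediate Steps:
F/(-36466 - (76*(-37) - 69)) = -23303/(-36466 - (76*(-37) - 69)) = -23303/(-36466 - (-2812 - 69)) = -23303/(-36466 - 1*(-2881)) = -23303/(-36466 + 2881) = -23303/(-33585) = -23303*(-1/33585) = 23303/33585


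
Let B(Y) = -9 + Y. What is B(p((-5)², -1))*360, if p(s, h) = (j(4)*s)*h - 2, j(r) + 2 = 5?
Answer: -30960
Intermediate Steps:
j(r) = 3 (j(r) = -2 + 5 = 3)
p(s, h) = -2 + 3*h*s (p(s, h) = (3*s)*h - 2 = 3*h*s - 2 = -2 + 3*h*s)
B(p((-5)², -1))*360 = (-9 + (-2 + 3*(-1)*(-5)²))*360 = (-9 + (-2 + 3*(-1)*25))*360 = (-9 + (-2 - 75))*360 = (-9 - 77)*360 = -86*360 = -30960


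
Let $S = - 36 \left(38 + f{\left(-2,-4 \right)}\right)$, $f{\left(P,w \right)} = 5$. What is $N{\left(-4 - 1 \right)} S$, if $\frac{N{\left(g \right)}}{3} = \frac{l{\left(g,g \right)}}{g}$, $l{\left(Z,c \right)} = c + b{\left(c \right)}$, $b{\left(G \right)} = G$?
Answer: $-9288$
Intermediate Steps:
$l{\left(Z,c \right)} = 2 c$ ($l{\left(Z,c \right)} = c + c = 2 c$)
$S = -1548$ ($S = - 36 \left(38 + 5\right) = \left(-36\right) 43 = -1548$)
$N{\left(g \right)} = 6$ ($N{\left(g \right)} = 3 \frac{2 g}{g} = 3 \cdot 2 = 6$)
$N{\left(-4 - 1 \right)} S = 6 \left(-1548\right) = -9288$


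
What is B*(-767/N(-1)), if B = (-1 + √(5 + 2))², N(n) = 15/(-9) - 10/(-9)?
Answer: 55224/5 - 13806*√7/5 ≈ 3739.4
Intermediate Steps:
N(n) = -5/9 (N(n) = 15*(-⅑) - 10*(-⅑) = -5/3 + 10/9 = -5/9)
B = (-1 + √7)² ≈ 2.7085
B*(-767/N(-1)) = (1 - √7)²*(-767/(-5/9)) = (1 - √7)²*(-767*(-9/5)) = (1 - √7)²*(6903/5) = 6903*(1 - √7)²/5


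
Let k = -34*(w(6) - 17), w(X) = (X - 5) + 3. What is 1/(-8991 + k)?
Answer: -1/8549 ≈ -0.00011697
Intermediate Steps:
w(X) = -2 + X (w(X) = (-5 + X) + 3 = -2 + X)
k = 442 (k = -34*((-2 + 6) - 17) = -34*(4 - 17) = -34*(-13) = 442)
1/(-8991 + k) = 1/(-8991 + 442) = 1/(-8549) = -1/8549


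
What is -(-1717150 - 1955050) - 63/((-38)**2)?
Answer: 5302656737/1444 ≈ 3.6722e+6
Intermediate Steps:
-(-1717150 - 1955050) - 63/((-38)**2) = -1525/(1/(882 + (-2008 - 1282))) - 63/1444 = -1525/(1/(882 - 3290)) - 63*1/1444 = -1525/(1/(-2408)) - 63/1444 = -1525/(-1/2408) - 63/1444 = -1525*(-2408) - 63/1444 = 3672200 - 63/1444 = 5302656737/1444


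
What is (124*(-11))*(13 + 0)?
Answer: -17732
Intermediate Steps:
(124*(-11))*(13 + 0) = -1364*13 = -17732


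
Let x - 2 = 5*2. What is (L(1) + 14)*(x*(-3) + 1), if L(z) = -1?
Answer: -455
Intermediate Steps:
x = 12 (x = 2 + 5*2 = 2 + 10 = 12)
(L(1) + 14)*(x*(-3) + 1) = (-1 + 14)*(12*(-3) + 1) = 13*(-36 + 1) = 13*(-35) = -455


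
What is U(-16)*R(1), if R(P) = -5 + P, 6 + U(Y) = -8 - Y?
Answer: -8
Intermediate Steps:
U(Y) = -14 - Y (U(Y) = -6 + (-8 - Y) = -14 - Y)
U(-16)*R(1) = (-14 - 1*(-16))*(-5 + 1) = (-14 + 16)*(-4) = 2*(-4) = -8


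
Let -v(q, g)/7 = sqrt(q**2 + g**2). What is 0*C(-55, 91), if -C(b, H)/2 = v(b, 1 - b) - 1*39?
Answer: 0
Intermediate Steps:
v(q, g) = -7*sqrt(g**2 + q**2) (v(q, g) = -7*sqrt(q**2 + g**2) = -7*sqrt(g**2 + q**2))
C(b, H) = 78 + 14*sqrt(b**2 + (1 - b)**2) (C(b, H) = -2*(-7*sqrt((1 - b)**2 + b**2) - 1*39) = -2*(-7*sqrt(b**2 + (1 - b)**2) - 39) = -2*(-39 - 7*sqrt(b**2 + (1 - b)**2)) = 78 + 14*sqrt(b**2 + (1 - b)**2))
0*C(-55, 91) = 0*(78 + 14*sqrt((-55)**2 + (-1 - 55)**2)) = 0*(78 + 14*sqrt(3025 + (-56)**2)) = 0*(78 + 14*sqrt(3025 + 3136)) = 0*(78 + 14*sqrt(6161)) = 0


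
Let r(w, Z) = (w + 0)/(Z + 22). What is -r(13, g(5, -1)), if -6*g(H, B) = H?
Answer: -78/127 ≈ -0.61417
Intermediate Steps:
g(H, B) = -H/6
r(w, Z) = w/(22 + Z)
-r(13, g(5, -1)) = -13/(22 - ⅙*5) = -13/(22 - ⅚) = -13/127/6 = -13*6/127 = -1*78/127 = -78/127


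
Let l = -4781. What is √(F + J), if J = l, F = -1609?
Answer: 3*I*√710 ≈ 79.938*I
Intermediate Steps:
J = -4781
√(F + J) = √(-1609 - 4781) = √(-6390) = 3*I*√710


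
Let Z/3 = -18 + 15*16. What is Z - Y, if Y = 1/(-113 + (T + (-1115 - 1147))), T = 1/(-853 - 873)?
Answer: 2730102892/4099251 ≈ 666.00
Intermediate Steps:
T = -1/1726 (T = 1/(-1726) = -1/1726 ≈ -0.00057937)
Z = 666 (Z = 3*(-18 + 15*16) = 3*(-18 + 240) = 3*222 = 666)
Y = -1726/4099251 (Y = 1/(-113 + (-1/1726 + (-1115 - 1147))) = 1/(-113 + (-1/1726 - 2262)) = 1/(-113 - 3904213/1726) = 1/(-4099251/1726) = -1726/4099251 ≈ -0.00042105)
Z - Y = 666 - 1*(-1726/4099251) = 666 + 1726/4099251 = 2730102892/4099251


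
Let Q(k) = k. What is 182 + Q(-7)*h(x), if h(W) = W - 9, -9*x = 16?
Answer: 2317/9 ≈ 257.44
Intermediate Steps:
x = -16/9 (x = -⅑*16 = -16/9 ≈ -1.7778)
h(W) = -9 + W
182 + Q(-7)*h(x) = 182 - 7*(-9 - 16/9) = 182 - 7*(-97/9) = 182 + 679/9 = 2317/9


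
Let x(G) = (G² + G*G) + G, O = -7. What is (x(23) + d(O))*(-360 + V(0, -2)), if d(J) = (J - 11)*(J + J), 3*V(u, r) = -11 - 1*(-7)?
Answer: -1444972/3 ≈ -4.8166e+5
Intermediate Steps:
x(G) = G + 2*G² (x(G) = (G² + G²) + G = 2*G² + G = G + 2*G²)
V(u, r) = -4/3 (V(u, r) = (-11 - 1*(-7))/3 = (-11 + 7)/3 = (⅓)*(-4) = -4/3)
d(J) = 2*J*(-11 + J) (d(J) = (-11 + J)*(2*J) = 2*J*(-11 + J))
(x(23) + d(O))*(-360 + V(0, -2)) = (23*(1 + 2*23) + 2*(-7)*(-11 - 7))*(-360 - 4/3) = (23*(1 + 46) + 2*(-7)*(-18))*(-1084/3) = (23*47 + 252)*(-1084/3) = (1081 + 252)*(-1084/3) = 1333*(-1084/3) = -1444972/3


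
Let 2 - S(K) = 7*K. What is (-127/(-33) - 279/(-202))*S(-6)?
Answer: 69722/303 ≈ 230.11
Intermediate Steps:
S(K) = 2 - 7*K
(-127/(-33) - 279/(-202))*S(-6) = (-127/(-33) - 279/(-202))*(2 - 7*(-6)) = (-127*(-1/33) - 279*(-1/202))*(2 + 42) = (127/33 + 279/202)*44 = (34861/6666)*44 = 69722/303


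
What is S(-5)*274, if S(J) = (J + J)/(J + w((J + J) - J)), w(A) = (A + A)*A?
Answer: -548/9 ≈ -60.889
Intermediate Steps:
w(A) = 2*A² (w(A) = (2*A)*A = 2*A²)
S(J) = 2*J/(J + 2*J²) (S(J) = (J + J)/(J + 2*((J + J) - J)²) = (2*J)/(J + 2*(2*J - J)²) = (2*J)/(J + 2*J²) = 2*J/(J + 2*J²))
S(-5)*274 = (2/(1 + 2*(-5)))*274 = (2/(1 - 10))*274 = (2/(-9))*274 = (2*(-⅑))*274 = -2/9*274 = -548/9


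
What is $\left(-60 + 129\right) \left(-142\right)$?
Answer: $-9798$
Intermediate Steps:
$\left(-60 + 129\right) \left(-142\right) = 69 \left(-142\right) = -9798$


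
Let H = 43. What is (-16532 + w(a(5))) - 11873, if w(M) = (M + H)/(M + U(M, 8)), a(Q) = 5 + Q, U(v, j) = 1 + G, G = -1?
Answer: -283997/10 ≈ -28400.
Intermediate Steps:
U(v, j) = 0 (U(v, j) = 1 - 1 = 0)
w(M) = (43 + M)/M (w(M) = (M + 43)/(M + 0) = (43 + M)/M)
(-16532 + w(a(5))) - 11873 = (-16532 + (43 + (5 + 5))/(5 + 5)) - 11873 = (-16532 + (43 + 10)/10) - 11873 = (-16532 + (1/10)*53) - 11873 = (-16532 + 53/10) - 11873 = -165267/10 - 11873 = -283997/10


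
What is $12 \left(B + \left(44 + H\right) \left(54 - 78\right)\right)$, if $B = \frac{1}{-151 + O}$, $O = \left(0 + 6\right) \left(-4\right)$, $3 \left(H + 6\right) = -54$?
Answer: $- \frac{1008012}{175} \approx -5760.1$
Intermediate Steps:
$H = -24$ ($H = -6 + \frac{1}{3} \left(-54\right) = -6 - 18 = -24$)
$O = -24$ ($O = 6 \left(-4\right) = -24$)
$B = - \frac{1}{175}$ ($B = \frac{1}{-151 - 24} = \frac{1}{-175} = - \frac{1}{175} \approx -0.0057143$)
$12 \left(B + \left(44 + H\right) \left(54 - 78\right)\right) = 12 \left(- \frac{1}{175} + \left(44 - 24\right) \left(54 - 78\right)\right) = 12 \left(- \frac{1}{175} + 20 \left(-24\right)\right) = 12 \left(- \frac{1}{175} - 480\right) = 12 \left(- \frac{84001}{175}\right) = - \frac{1008012}{175}$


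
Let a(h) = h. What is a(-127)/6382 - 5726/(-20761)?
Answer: 33906685/132496702 ≈ 0.25591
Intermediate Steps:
a(-127)/6382 - 5726/(-20761) = -127/6382 - 5726/(-20761) = -127*1/6382 - 5726*(-1/20761) = -127/6382 + 5726/20761 = 33906685/132496702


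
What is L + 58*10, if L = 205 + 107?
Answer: 892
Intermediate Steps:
L = 312
L + 58*10 = 312 + 58*10 = 312 + 580 = 892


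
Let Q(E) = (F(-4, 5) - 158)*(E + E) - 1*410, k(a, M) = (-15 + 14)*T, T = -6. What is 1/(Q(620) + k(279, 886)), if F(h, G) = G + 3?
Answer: -1/186404 ≈ -5.3647e-6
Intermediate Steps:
k(a, M) = 6 (k(a, M) = (-15 + 14)*(-6) = -1*(-6) = 6)
F(h, G) = 3 + G
Q(E) = -410 - 300*E (Q(E) = ((3 + 5) - 158)*(E + E) - 1*410 = (8 - 158)*(2*E) - 410 = -300*E - 410 = -410 - 300*E)
1/(Q(620) + k(279, 886)) = 1/((-410 - 300*620) + 6) = 1/((-410 - 186000) + 6) = 1/(-186410 + 6) = 1/(-186404) = -1/186404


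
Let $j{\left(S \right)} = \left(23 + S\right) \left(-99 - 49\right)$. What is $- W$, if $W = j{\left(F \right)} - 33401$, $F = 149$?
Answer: $58857$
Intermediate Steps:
$j{\left(S \right)} = -3404 - 148 S$ ($j{\left(S \right)} = \left(23 + S\right) \left(-148\right) = -3404 - 148 S$)
$W = -58857$ ($W = \left(-3404 - 22052\right) - 33401 = -25456 - 33401 = -58857$)
$- W = \left(-1\right) \left(-58857\right) = 58857$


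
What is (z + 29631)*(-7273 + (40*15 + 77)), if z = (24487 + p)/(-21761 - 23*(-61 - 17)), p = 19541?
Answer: -3902181390804/19967 ≈ -1.9543e+8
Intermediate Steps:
z = -44028/19967 (z = (24487 + 19541)/(-21761 - 23*(-61 - 17)) = 44028/(-21761 - 23*(-78)) = 44028/(-21761 + 1794) = 44028/(-19967) = 44028*(-1/19967) = -44028/19967 ≈ -2.2050)
(z + 29631)*(-7273 + (40*15 + 77)) = (-44028/19967 + 29631)*(-7273 + (40*15 + 77)) = 591598149*(-7273 + (600 + 77))/19967 = 591598149*(-7273 + 677)/19967 = (591598149/19967)*(-6596) = -3902181390804/19967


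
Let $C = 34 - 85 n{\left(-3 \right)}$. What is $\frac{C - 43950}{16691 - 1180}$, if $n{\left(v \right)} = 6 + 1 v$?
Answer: $- \frac{44171}{15511} \approx -2.8477$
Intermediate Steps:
$n{\left(v \right)} = 6 + v$
$C = -221$ ($C = 34 - 85 \left(6 - 3\right) = 34 - 255 = -221$)
$\frac{C - 43950}{16691 - 1180} = \frac{-221 - 43950}{16691 - 1180} = - \frac{44171}{15511}$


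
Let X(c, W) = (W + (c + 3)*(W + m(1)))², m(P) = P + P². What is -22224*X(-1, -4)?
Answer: -1422336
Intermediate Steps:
X(c, W) = (W + (2 + W)*(3 + c))² (X(c, W) = (W + (c + 3)*(W + 1*(1 + 1)))² = (W + (3 + c)*(W + 1*2))² = (W + (3 + c)*(W + 2))² = (W + (3 + c)*(2 + W))² = (W + (2 + W)*(3 + c))²)
-22224*X(-1, -4) = -22224*(6 + 2*(-1) + 4*(-4) - 4*(-1))² = -22224*(6 - 2 - 16 + 4)² = -22224*(-8)² = -22224*64 = -1422336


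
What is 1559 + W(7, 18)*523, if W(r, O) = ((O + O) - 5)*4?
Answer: 66411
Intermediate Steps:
W(r, O) = -20 + 8*O (W(r, O) = (2*O - 5)*4 = (-5 + 2*O)*4 = -20 + 8*O)
1559 + W(7, 18)*523 = 1559 + (-20 + 8*18)*523 = 1559 + (-20 + 144)*523 = 1559 + 124*523 = 1559 + 64852 = 66411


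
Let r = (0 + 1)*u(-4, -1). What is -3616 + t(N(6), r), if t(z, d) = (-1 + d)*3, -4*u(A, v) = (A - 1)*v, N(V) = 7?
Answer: -14491/4 ≈ -3622.8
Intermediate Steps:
u(A, v) = -v*(-1 + A)/4 (u(A, v) = -(A - 1)*v/4 = -(-1 + A)*v/4 = -v*(-1 + A)/4)
r = -5/4 (r = (0 + 1)*((1/4)*(-1)*(1 - 1*(-4))) = 1*((1/4)*(-1)*(1 + 4)) = 1*((1/4)*(-1)*5) = 1*(-5/4) = -5/4 ≈ -1.2500)
t(z, d) = -3 + 3*d
-3616 + t(N(6), r) = -3616 + (-3 + 3*(-5/4)) = -3616 + (-3 - 15/4) = -3616 - 27/4 = -14491/4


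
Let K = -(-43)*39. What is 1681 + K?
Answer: 3358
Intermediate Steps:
K = 1677 (K = -1*(-1677) = 1677)
1681 + K = 1681 + 1677 = 3358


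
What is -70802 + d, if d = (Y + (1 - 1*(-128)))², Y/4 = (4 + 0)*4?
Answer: -33553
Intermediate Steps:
Y = 64 (Y = 4*((4 + 0)*4) = 4*(4*4) = 4*16 = 64)
d = 37249 (d = (64 + (1 - 1*(-128)))² = (64 + (1 + 128))² = (64 + 129)² = 193² = 37249)
-70802 + d = -70802 + 37249 = -33553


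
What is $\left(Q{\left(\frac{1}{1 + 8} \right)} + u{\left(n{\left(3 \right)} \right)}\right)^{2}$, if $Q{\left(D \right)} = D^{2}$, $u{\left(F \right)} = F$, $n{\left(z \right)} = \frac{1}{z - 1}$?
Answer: $\frac{6889}{26244} \approx 0.2625$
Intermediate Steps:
$n{\left(z \right)} = \frac{1}{-1 + z}$
$\left(Q{\left(\frac{1}{1 + 8} \right)} + u{\left(n{\left(3 \right)} \right)}\right)^{2} = \left(\left(\frac{1}{1 + 8}\right)^{2} + \frac{1}{-1 + 3}\right)^{2} = \left(\left(\frac{1}{9}\right)^{2} + \frac{1}{2}\right)^{2} = \left(\frac{1}{81} + \frac{1}{2}\right)^{2} = \left(\frac{83}{162}\right)^{2} = \frac{6889}{26244}$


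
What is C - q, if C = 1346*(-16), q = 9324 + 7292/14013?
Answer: -432448472/14013 ≈ -30861.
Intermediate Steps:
q = 130664504/14013 (q = 9324 + 7292*(1/14013) = 9324 + 7292/14013 = 130664504/14013 ≈ 9324.5)
C = -21536
C - q = -21536 - 1*130664504/14013 = -21536 - 130664504/14013 = -432448472/14013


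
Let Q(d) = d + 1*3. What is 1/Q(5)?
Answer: ⅛ ≈ 0.12500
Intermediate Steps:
Q(d) = 3 + d (Q(d) = d + 3 = 3 + d)
1/Q(5) = 1/(3 + 5) = 1/8 = ⅛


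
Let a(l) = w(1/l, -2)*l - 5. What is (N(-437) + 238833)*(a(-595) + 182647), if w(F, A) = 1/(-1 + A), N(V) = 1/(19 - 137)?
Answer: 15458579538653/354 ≈ 4.3668e+10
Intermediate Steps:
N(V) = -1/118 (N(V) = 1/(-118) = -1/118)
a(l) = -5 - l/3 (a(l) = l/(-1 - 2) - 5 = l/(-3) - 5 = -l/3 - 5 = -5 - l/3)
(N(-437) + 238833)*(a(-595) + 182647) = (-1/118 + 238833)*((-5 - ⅓*(-595)) + 182647) = 28182293*((-5 + 595/3) + 182647)/118 = 28182293*(580/3 + 182647)/118 = (28182293/118)*(548521/3) = 15458579538653/354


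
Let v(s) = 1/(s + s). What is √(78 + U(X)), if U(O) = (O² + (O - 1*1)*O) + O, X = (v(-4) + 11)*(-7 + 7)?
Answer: √78 ≈ 8.8318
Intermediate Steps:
v(s) = 1/(2*s)
X = 0 (X = ((½)/(-4) + 11)*(-7 + 7) = ((½)*(-¼) + 11)*0 = (-⅛ + 11)*0 = (87/8)*0 = 0)
U(O) = O + O² + O*(-1 + O) (U(O) = (O² + (O - 1)*O) + O = (O² + (-1 + O)*O) + O = (O² + O*(-1 + O)) + O = O + O² + O*(-1 + O))
√(78 + U(X)) = √(78 + 2*0²) = √(78 + 2*0) = √(78 + 0) = √78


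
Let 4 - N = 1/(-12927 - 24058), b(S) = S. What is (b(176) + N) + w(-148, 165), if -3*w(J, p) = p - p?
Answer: 6657301/36985 ≈ 180.00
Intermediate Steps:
w(J, p) = 0 (w(J, p) = -(p - p)/3 = -⅓*0 = 0)
N = 147941/36985 (N = 4 - 1/(-12927 - 24058) = 4 - 1/(-36985) = 4 - 1*(-1/36985) = 4 + 1/36985 = 147941/36985 ≈ 4.0000)
(b(176) + N) + w(-148, 165) = (176 + 147941/36985) + 0 = 6657301/36985 + 0 = 6657301/36985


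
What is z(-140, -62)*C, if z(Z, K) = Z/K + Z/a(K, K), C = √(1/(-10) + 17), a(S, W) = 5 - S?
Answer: 455*√10/2077 ≈ 0.69275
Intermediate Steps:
C = 13*√10/10 (C = √(-⅒ + 17) = √(169/10) = 13*√10/10 ≈ 4.1110)
z(Z, K) = Z/K + Z/(5 - K)
z(-140, -62)*C = (-5*(-140)/(-62*(-5 - 62)))*(13*√10/10) = (-5*(-140)*(-1/62)/(-67))*(13*√10/10) = (-5*(-140)*(-1/62)*(-1/67))*(13*√10/10) = 350*(13*√10/10)/2077 = 455*√10/2077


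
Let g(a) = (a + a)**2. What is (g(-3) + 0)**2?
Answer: 1296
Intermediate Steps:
g(a) = 4*a**2 (g(a) = (2*a)**2 = 4*a**2)
(g(-3) + 0)**2 = (4*(-3)**2 + 0)**2 = (4*9 + 0)**2 = (36 + 0)**2 = 36**2 = 1296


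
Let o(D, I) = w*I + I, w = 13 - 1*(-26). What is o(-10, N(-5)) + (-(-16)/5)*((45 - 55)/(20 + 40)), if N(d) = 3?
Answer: 1792/15 ≈ 119.47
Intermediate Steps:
w = 39 (w = 13 + 26 = 39)
o(D, I) = 40*I (o(D, I) = 39*I + I = 40*I)
o(-10, N(-5)) + (-(-16)/5)*((45 - 55)/(20 + 40)) = 40*3 + (-(-16)/5)*((45 - 55)/(20 + 40)) = 120 + (-(-16)/5)*(-10/60) = 120 + (-4*(-4/5))*(-10*1/60) = 120 + (16/5)*(-1/6) = 120 - 8/15 = 1792/15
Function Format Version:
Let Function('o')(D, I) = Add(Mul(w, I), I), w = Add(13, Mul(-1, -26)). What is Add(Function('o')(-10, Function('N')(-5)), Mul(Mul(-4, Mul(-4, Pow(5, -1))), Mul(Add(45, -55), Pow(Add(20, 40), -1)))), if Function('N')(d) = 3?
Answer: Rational(1792, 15) ≈ 119.47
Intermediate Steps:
w = 39 (w = Add(13, 26) = 39)
Function('o')(D, I) = Mul(40, I) (Function('o')(D, I) = Add(Mul(39, I), I) = Mul(40, I))
Add(Function('o')(-10, Function('N')(-5)), Mul(Mul(-4, Mul(-4, Pow(5, -1))), Mul(Add(45, -55), Pow(Add(20, 40), -1)))) = Add(Mul(40, 3), Mul(Mul(-4, Mul(-4, Pow(5, -1))), Mul(Add(45, -55), Pow(Add(20, 40), -1)))) = Add(120, Mul(Mul(-4, Mul(-4, Rational(1, 5))), Mul(-10, Pow(60, -1)))) = Add(120, Mul(Mul(-4, Rational(-4, 5)), Mul(-10, Rational(1, 60)))) = Add(120, Mul(Rational(16, 5), Rational(-1, 6))) = Add(120, Rational(-8, 15)) = Rational(1792, 15)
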